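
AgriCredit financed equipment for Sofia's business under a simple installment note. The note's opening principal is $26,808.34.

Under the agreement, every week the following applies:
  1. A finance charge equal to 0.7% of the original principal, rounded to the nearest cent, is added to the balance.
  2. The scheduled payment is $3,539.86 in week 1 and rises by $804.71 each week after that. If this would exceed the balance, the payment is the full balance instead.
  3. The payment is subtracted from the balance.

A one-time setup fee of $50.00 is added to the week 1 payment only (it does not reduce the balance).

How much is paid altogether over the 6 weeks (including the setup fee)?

Week 1: opening $26,808.34; interest $187.66 → $26,996.00; payment $3,539.86 (+ $50.00 fee); balance $23,456.14
Week 2: opening $23,456.14; interest $187.66 → $23,643.80; payment $4,344.57; balance $19,299.23
Week 3: opening $19,299.23; interest $187.66 → $19,486.89; payment $5,149.28; balance $14,337.61
Week 4: opening $14,337.61; interest $187.66 → $14,525.27; payment $5,953.99; balance $8,571.28
Week 5: opening $8,571.28; interest $187.66 → $8,758.94; payment $6,758.70; balance $2,000.24
Week 6: opening $2,000.24; interest $187.66 → $2,187.90; payment $2,187.90; balance $0.00
Total paid: $27,984.30

$27,984.30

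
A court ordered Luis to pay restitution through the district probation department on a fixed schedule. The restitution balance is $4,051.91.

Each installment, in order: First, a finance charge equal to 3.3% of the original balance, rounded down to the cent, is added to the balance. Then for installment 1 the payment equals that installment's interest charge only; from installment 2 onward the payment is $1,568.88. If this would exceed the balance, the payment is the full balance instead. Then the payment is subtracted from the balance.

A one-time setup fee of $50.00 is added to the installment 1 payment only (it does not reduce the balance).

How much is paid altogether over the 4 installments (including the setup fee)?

$4,636.75

Installment 1: opening $4,051.91; interest $133.71 → $4,185.62; payment $133.71 (+ $50.00 fee); balance $4,051.91
Installment 2: opening $4,051.91; interest $133.71 → $4,185.62; payment $1,568.88; balance $2,616.74
Installment 3: opening $2,616.74; interest $133.71 → $2,750.45; payment $1,568.88; balance $1,181.57
Installment 4: opening $1,181.57; interest $133.71 → $1,315.28; payment $1,315.28; balance $0.00
Total paid: $4,636.75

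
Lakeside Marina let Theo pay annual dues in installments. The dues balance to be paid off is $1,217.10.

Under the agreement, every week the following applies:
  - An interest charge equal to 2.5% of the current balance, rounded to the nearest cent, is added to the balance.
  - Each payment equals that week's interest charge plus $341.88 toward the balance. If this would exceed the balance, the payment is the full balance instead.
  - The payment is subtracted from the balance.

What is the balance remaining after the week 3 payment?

Week 1: $1,217.10 +$30.43 interest = $1,247.53; pay $372.31 → $875.22
Week 2: $875.22 +$21.88 interest = $897.10; pay $363.76 → $533.34
Week 3: $533.34 +$13.33 interest = $546.67; pay $355.21 → $191.46

$191.46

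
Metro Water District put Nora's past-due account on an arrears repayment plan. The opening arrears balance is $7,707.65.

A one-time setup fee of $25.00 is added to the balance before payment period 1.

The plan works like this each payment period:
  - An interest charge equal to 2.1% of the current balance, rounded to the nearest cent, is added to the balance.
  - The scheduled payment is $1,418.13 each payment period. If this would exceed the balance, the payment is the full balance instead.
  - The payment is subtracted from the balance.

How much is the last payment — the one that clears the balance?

Payment period 1: $7,732.65 +$162.39 interest = $7,895.04; pay $1,418.13 → $6,476.91
Payment period 2: $6,476.91 +$136.02 interest = $6,612.93; pay $1,418.13 → $5,194.80
Payment period 3: $5,194.80 +$109.09 interest = $5,303.89; pay $1,418.13 → $3,885.76
Payment period 4: $3,885.76 +$81.60 interest = $3,967.36; pay $1,418.13 → $2,549.23
Payment period 5: $2,549.23 +$53.53 interest = $2,602.76; pay $1,418.13 → $1,184.63
Payment period 6: $1,184.63 +$24.88 interest = $1,209.51; pay $1,209.51 → $0.00

$1,209.51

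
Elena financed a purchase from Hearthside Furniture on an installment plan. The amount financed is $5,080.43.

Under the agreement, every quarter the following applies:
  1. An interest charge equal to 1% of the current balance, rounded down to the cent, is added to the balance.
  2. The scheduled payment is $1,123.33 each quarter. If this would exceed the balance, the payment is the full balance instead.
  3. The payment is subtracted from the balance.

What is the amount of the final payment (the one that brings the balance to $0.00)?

$732.77

Quarter 1: $5,080.43 +$50.80 interest = $5,131.23; pay $1,123.33 → $4,007.90
Quarter 2: $4,007.90 +$40.07 interest = $4,047.97; pay $1,123.33 → $2,924.64
Quarter 3: $2,924.64 +$29.24 interest = $2,953.88; pay $1,123.33 → $1,830.55
Quarter 4: $1,830.55 +$18.30 interest = $1,848.85; pay $1,123.33 → $725.52
Quarter 5: $725.52 +$7.25 interest = $732.77; pay $732.77 → $0.00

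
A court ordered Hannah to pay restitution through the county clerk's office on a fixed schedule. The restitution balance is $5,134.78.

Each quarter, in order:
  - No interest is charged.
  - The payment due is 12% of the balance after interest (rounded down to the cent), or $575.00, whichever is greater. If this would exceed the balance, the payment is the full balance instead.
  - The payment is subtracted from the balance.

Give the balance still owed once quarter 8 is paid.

$493.61

# | Opening | Payment | End bal
1 | $5,134.78 | $616.17 | $4,518.61
2 | $4,518.61 | $575.00 | $3,943.61
3 | $3,943.61 | $575.00 | $3,368.61
4 | $3,368.61 | $575.00 | $2,793.61
5 | $2,793.61 | $575.00 | $2,218.61
6 | $2,218.61 | $575.00 | $1,643.61
7 | $1,643.61 | $575.00 | $1,068.61
8 | $1,068.61 | $575.00 | $493.61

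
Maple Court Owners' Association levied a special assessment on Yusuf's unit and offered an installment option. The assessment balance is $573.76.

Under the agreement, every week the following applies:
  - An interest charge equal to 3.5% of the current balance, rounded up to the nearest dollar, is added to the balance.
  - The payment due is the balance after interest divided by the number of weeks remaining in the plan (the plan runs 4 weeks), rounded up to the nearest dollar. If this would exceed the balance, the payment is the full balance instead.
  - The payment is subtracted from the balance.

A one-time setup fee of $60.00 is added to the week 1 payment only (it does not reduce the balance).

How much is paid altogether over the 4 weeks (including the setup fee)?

# | Opening | Interest | Payment | Fee | End bal
1 | $573.76 | $21.00 | $149.00 | $60.00 | $445.76
2 | $445.76 | $16.00 | $154.00 | — | $307.76
3 | $307.76 | $11.00 | $160.00 | — | $158.76
4 | $158.76 | $6.00 | $164.76 | — | $0.00
Total paid: $687.76

$687.76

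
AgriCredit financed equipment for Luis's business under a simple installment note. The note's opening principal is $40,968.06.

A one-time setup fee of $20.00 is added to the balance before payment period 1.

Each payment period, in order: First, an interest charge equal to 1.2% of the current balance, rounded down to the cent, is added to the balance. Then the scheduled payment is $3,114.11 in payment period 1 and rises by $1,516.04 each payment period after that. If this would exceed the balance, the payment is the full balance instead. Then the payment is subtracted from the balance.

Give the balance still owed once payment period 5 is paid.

Payment period 1: opening $40,988.06; interest $491.85 → $41,479.91; payment $3,114.11; balance $38,365.80
Payment period 2: opening $38,365.80; interest $460.38 → $38,826.18; payment $4,630.15; balance $34,196.03
Payment period 3: opening $34,196.03; interest $410.35 → $34,606.38; payment $6,146.19; balance $28,460.19
Payment period 4: opening $28,460.19; interest $341.52 → $28,801.71; payment $7,662.23; balance $21,139.48
Payment period 5: opening $21,139.48; interest $253.67 → $21,393.15; payment $9,178.27; balance $12,214.88

$12,214.88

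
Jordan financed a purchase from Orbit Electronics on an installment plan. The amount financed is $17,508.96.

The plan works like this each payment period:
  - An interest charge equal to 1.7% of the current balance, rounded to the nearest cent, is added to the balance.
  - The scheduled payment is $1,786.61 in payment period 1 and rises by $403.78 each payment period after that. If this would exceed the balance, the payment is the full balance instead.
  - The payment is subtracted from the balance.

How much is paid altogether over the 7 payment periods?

$18,801.27

Payment period 1: $17,508.96 +$297.65 interest = $17,806.61; pay $1,786.61 → $16,020.00
Payment period 2: $16,020.00 +$272.34 interest = $16,292.34; pay $2,190.39 → $14,101.95
Payment period 3: $14,101.95 +$239.73 interest = $14,341.68; pay $2,594.17 → $11,747.51
Payment period 4: $11,747.51 +$199.71 interest = $11,947.22; pay $2,997.95 → $8,949.27
Payment period 5: $8,949.27 +$152.14 interest = $9,101.41; pay $3,401.73 → $5,699.68
Payment period 6: $5,699.68 +$96.89 interest = $5,796.57; pay $3,805.51 → $1,991.06
Payment period 7: $1,991.06 +$33.85 interest = $2,024.91; pay $2,024.91 → $0.00
Total paid: $18,801.27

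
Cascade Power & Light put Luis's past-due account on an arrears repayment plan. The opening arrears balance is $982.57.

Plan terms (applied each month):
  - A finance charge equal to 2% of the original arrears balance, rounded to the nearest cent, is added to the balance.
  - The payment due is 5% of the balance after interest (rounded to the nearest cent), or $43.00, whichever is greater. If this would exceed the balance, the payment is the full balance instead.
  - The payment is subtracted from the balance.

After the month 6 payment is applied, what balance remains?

# | Opening | Interest | Payment | End bal
1 | $982.57 | $19.65 | $50.11 | $952.11
2 | $952.11 | $19.65 | $48.59 | $923.17
3 | $923.17 | $19.65 | $47.14 | $895.68
4 | $895.68 | $19.65 | $45.77 | $869.56
5 | $869.56 | $19.65 | $44.46 | $844.75
6 | $844.75 | $19.65 | $43.22 | $821.18

$821.18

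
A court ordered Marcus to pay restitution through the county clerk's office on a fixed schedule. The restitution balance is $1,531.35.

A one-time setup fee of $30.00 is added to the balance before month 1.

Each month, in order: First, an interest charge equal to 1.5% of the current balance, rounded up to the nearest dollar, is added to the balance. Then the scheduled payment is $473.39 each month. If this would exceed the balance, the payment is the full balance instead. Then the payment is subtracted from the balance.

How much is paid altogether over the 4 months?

Month 1: opening $1,561.35; interest $24.00 → $1,585.35; payment $473.39; balance $1,111.96
Month 2: opening $1,111.96; interest $17.00 → $1,128.96; payment $473.39; balance $655.57
Month 3: opening $655.57; interest $10.00 → $665.57; payment $473.39; balance $192.18
Month 4: opening $192.18; interest $3.00 → $195.18; payment $195.18; balance $0.00
Total paid: $1,615.35

$1,615.35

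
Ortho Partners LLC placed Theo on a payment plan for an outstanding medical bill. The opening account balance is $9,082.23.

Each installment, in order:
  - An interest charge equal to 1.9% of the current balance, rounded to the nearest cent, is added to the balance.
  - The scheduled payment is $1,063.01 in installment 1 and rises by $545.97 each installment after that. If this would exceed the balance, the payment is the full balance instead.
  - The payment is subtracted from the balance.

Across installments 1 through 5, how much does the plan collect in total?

$9,667.88

# | Opening | Interest | Payment | End bal
1 | $9,082.23 | $172.56 | $1,063.01 | $8,191.78
2 | $8,191.78 | $155.64 | $1,608.98 | $6,738.44
3 | $6,738.44 | $128.03 | $2,154.95 | $4,711.52
4 | $4,711.52 | $89.52 | $2,700.92 | $2,100.12
5 | $2,100.12 | $39.90 | $2,140.02 | $0.00
Total paid: $9,667.88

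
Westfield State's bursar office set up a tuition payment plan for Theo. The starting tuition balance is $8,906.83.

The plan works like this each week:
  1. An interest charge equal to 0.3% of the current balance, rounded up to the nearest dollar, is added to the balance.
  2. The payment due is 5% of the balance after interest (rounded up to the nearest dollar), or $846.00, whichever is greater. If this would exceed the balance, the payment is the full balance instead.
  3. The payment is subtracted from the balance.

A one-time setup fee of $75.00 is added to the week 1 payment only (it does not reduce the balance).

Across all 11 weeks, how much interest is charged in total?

Week 1: opening $8,906.83; interest $27.00 → $8,933.83; payment $846.00 (+ $75.00 fee); balance $8,087.83
Week 2: opening $8,087.83; interest $25.00 → $8,112.83; payment $846.00; balance $7,266.83
Week 3: opening $7,266.83; interest $22.00 → $7,288.83; payment $846.00; balance $6,442.83
Week 4: opening $6,442.83; interest $20.00 → $6,462.83; payment $846.00; balance $5,616.83
Week 5: opening $5,616.83; interest $17.00 → $5,633.83; payment $846.00; balance $4,787.83
Week 6: opening $4,787.83; interest $15.00 → $4,802.83; payment $846.00; balance $3,956.83
Week 7: opening $3,956.83; interest $12.00 → $3,968.83; payment $846.00; balance $3,122.83
Week 8: opening $3,122.83; interest $10.00 → $3,132.83; payment $846.00; balance $2,286.83
Week 9: opening $2,286.83; interest $7.00 → $2,293.83; payment $846.00; balance $1,447.83
Week 10: opening $1,447.83; interest $5.00 → $1,452.83; payment $846.00; balance $606.83
Week 11: opening $606.83; interest $2.00 → $608.83; payment $608.83; balance $0.00
Total interest: $27.00 + $25.00 + $22.00 + $20.00 + $17.00 + $15.00 + $12.00 + $10.00 + $7.00 + $5.00 + $2.00 = $162.00

$162.00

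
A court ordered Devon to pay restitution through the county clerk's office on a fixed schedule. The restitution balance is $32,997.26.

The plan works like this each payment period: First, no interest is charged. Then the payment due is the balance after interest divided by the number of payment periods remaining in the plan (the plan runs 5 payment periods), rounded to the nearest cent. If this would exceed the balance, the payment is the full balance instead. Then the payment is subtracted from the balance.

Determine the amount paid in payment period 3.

Payment period 1: opening $32,997.26; payment $6,599.45; balance $26,397.81
Payment period 2: opening $26,397.81; payment $6,599.45; balance $19,798.36
Payment period 3: opening $19,798.36; payment $6,599.45; balance $13,198.91

$6,599.45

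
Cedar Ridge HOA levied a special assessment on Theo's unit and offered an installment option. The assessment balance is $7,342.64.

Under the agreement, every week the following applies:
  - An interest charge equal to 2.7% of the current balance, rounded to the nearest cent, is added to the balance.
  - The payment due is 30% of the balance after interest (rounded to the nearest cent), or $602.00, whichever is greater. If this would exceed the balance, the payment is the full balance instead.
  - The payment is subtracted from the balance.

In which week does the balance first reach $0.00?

8

Week 1: opening $7,342.64; interest $198.25 → $7,540.89; payment $2,262.27; balance $5,278.62
Week 2: opening $5,278.62; interest $142.52 → $5,421.14; payment $1,626.34; balance $3,794.80
Week 3: opening $3,794.80; interest $102.46 → $3,897.26; payment $1,169.18; balance $2,728.08
Week 4: opening $2,728.08; interest $73.66 → $2,801.74; payment $840.52; balance $1,961.22
Week 5: opening $1,961.22; interest $52.95 → $2,014.17; payment $604.25; balance $1,409.92
Week 6: opening $1,409.92; interest $38.07 → $1,447.99; payment $602.00; balance $845.99
Week 7: opening $845.99; interest $22.84 → $868.83; payment $602.00; balance $266.83
Week 8: opening $266.83; interest $7.20 → $274.03; payment $274.03; balance $0.00
Balance reaches $0.00 in week 8.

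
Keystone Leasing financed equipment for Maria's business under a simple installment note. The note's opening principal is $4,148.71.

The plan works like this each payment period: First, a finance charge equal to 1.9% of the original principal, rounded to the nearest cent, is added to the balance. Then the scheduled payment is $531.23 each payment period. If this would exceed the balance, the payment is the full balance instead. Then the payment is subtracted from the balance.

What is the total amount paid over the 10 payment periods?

$4,937.01

# | Opening | Interest | Payment | End bal
1 | $4,148.71 | $78.83 | $531.23 | $3,696.31
2 | $3,696.31 | $78.83 | $531.23 | $3,243.91
3 | $3,243.91 | $78.83 | $531.23 | $2,791.51
4 | $2,791.51 | $78.83 | $531.23 | $2,339.11
5 | $2,339.11 | $78.83 | $531.23 | $1,886.71
6 | $1,886.71 | $78.83 | $531.23 | $1,434.31
7 | $1,434.31 | $78.83 | $531.23 | $981.91
8 | $981.91 | $78.83 | $531.23 | $529.51
9 | $529.51 | $78.83 | $531.23 | $77.11
10 | $77.11 | $78.83 | $155.94 | $0.00
Total paid: $4,937.01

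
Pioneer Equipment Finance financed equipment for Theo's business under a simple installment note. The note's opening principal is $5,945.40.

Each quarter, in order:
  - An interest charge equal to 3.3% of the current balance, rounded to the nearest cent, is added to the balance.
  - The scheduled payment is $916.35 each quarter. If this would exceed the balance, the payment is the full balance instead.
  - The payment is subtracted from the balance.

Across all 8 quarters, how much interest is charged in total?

Quarter 1: $5,945.40 +$196.20 interest = $6,141.60; pay $916.35 → $5,225.25
Quarter 2: $5,225.25 +$172.43 interest = $5,397.68; pay $916.35 → $4,481.33
Quarter 3: $4,481.33 +$147.88 interest = $4,629.21; pay $916.35 → $3,712.86
Quarter 4: $3,712.86 +$122.52 interest = $3,835.38; pay $916.35 → $2,919.03
Quarter 5: $2,919.03 +$96.33 interest = $3,015.36; pay $916.35 → $2,099.01
Quarter 6: $2,099.01 +$69.27 interest = $2,168.28; pay $916.35 → $1,251.93
Quarter 7: $1,251.93 +$41.31 interest = $1,293.24; pay $916.35 → $376.89
Quarter 8: $376.89 +$12.44 interest = $389.33; pay $389.33 → $0.00
Total interest: $196.20 + $172.43 + $147.88 + $122.52 + $96.33 + $69.27 + $41.31 + $12.44 = $858.38

$858.38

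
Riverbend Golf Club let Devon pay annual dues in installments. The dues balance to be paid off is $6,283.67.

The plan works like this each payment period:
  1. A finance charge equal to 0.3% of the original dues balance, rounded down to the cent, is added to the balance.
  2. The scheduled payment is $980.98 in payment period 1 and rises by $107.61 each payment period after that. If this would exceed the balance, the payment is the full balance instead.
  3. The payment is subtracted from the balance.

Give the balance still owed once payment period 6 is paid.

Payment period 1: $6,283.67 +$18.85 interest = $6,302.52; pay $980.98 → $5,321.54
Payment period 2: $5,321.54 +$18.85 interest = $5,340.39; pay $1,088.59 → $4,251.80
Payment period 3: $4,251.80 +$18.85 interest = $4,270.65; pay $1,196.20 → $3,074.45
Payment period 4: $3,074.45 +$18.85 interest = $3,093.30; pay $1,303.81 → $1,789.49
Payment period 5: $1,789.49 +$18.85 interest = $1,808.34; pay $1,411.42 → $396.92
Payment period 6: $396.92 +$18.85 interest = $415.77; pay $415.77 → $0.00

$0.00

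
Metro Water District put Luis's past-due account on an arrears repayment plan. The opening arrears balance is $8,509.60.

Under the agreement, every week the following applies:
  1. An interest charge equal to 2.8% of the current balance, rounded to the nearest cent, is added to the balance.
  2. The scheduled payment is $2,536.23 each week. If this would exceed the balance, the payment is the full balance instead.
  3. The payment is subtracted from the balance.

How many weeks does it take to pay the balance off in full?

# | Opening | Interest | Payment | End bal
1 | $8,509.60 | $238.27 | $2,536.23 | $6,211.64
2 | $6,211.64 | $173.93 | $2,536.23 | $3,849.34
3 | $3,849.34 | $107.78 | $2,536.23 | $1,420.89
4 | $1,420.89 | $39.78 | $1,460.67 | $0.00
Balance reaches $0.00 in week 4.

4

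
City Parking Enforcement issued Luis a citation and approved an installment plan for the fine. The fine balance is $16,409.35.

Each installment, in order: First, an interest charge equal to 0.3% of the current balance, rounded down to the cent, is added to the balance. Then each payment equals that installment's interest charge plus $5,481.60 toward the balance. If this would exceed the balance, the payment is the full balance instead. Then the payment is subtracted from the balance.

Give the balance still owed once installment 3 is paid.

$0.00

Installment 1: opening $16,409.35; interest $49.22 → $16,458.57; payment $5,530.82; balance $10,927.75
Installment 2: opening $10,927.75; interest $32.78 → $10,960.53; payment $5,514.38; balance $5,446.15
Installment 3: opening $5,446.15; interest $16.33 → $5,462.48; payment $5,462.48; balance $0.00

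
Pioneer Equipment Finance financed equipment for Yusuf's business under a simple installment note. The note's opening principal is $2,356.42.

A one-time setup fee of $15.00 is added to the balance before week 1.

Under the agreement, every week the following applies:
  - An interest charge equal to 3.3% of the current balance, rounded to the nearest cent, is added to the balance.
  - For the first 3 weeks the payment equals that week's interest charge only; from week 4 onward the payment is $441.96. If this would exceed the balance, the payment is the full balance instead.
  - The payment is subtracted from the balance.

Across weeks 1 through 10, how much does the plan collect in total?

Week 1: $2,371.42 +$78.26 interest = $2,449.68; pay $78.26 → $2,371.42
Week 2: $2,371.42 +$78.26 interest = $2,449.68; pay $78.26 → $2,371.42
Week 3: $2,371.42 +$78.26 interest = $2,449.68; pay $78.26 → $2,371.42
Week 4: $2,371.42 +$78.26 interest = $2,449.68; pay $441.96 → $2,007.72
Week 5: $2,007.72 +$66.25 interest = $2,073.97; pay $441.96 → $1,632.01
Week 6: $1,632.01 +$53.86 interest = $1,685.87; pay $441.96 → $1,243.91
Week 7: $1,243.91 +$41.05 interest = $1,284.96; pay $441.96 → $843.00
Week 8: $843.00 +$27.82 interest = $870.82; pay $441.96 → $428.86
Week 9: $428.86 +$14.15 interest = $443.01; pay $441.96 → $1.05
Week 10: $1.05 +$0.03 interest = $1.08; pay $1.08 → $0.00
Total paid: $2,887.62

$2,887.62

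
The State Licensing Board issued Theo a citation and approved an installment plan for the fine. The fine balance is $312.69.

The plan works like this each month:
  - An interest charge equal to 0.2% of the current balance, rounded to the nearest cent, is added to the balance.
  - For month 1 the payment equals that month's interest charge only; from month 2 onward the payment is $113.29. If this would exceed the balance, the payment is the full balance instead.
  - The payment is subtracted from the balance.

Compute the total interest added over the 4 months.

$1.83

Month 1: $312.69 +$0.63 interest = $313.32; pay $0.63 → $312.69
Month 2: $312.69 +$0.63 interest = $313.32; pay $113.29 → $200.03
Month 3: $200.03 +$0.40 interest = $200.43; pay $113.29 → $87.14
Month 4: $87.14 +$0.17 interest = $87.31; pay $87.31 → $0.00
Total interest: $0.63 + $0.63 + $0.40 + $0.17 = $1.83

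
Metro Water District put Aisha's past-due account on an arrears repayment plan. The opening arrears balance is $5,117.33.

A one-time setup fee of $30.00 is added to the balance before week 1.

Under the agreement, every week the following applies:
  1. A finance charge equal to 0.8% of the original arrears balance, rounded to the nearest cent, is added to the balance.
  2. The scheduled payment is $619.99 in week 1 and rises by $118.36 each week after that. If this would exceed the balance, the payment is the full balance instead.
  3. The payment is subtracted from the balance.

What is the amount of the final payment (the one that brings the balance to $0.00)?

Week 1: $5,147.33 +$40.94 interest = $5,188.27; pay $619.99 → $4,568.28
Week 2: $4,568.28 +$40.94 interest = $4,609.22; pay $738.35 → $3,870.87
Week 3: $3,870.87 +$40.94 interest = $3,911.81; pay $856.71 → $3,055.10
Week 4: $3,055.10 +$40.94 interest = $3,096.04; pay $975.07 → $2,120.97
Week 5: $2,120.97 +$40.94 interest = $2,161.91; pay $1,093.43 → $1,068.48
Week 6: $1,068.48 +$40.94 interest = $1,109.42; pay $1,109.42 → $0.00

$1,109.42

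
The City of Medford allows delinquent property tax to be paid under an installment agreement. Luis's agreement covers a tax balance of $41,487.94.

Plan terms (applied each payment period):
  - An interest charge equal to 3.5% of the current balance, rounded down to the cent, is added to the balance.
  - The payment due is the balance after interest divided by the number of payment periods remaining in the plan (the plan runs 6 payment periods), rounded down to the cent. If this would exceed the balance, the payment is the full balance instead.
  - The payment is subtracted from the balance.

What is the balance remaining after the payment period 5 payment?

$8,212.45

Payment period 1: $41,487.94 +$1,452.07 interest = $42,940.01; pay $7,156.66 → $35,783.35
Payment period 2: $35,783.35 +$1,252.41 interest = $37,035.76; pay $7,407.15 → $29,628.61
Payment period 3: $29,628.61 +$1,037.00 interest = $30,665.61; pay $7,666.40 → $22,999.21
Payment period 4: $22,999.21 +$804.97 interest = $23,804.18; pay $7,934.72 → $15,869.46
Payment period 5: $15,869.46 +$555.43 interest = $16,424.89; pay $8,212.44 → $8,212.45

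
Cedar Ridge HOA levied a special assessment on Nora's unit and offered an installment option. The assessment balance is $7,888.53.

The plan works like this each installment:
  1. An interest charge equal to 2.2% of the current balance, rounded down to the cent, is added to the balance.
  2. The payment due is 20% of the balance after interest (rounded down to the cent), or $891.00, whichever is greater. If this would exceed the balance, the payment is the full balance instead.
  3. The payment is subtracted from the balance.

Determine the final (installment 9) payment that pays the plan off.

Installment 1: opening $7,888.53; interest $173.54 → $8,062.07; payment $1,612.41; balance $6,449.66
Installment 2: opening $6,449.66; interest $141.89 → $6,591.55; payment $1,318.31; balance $5,273.24
Installment 3: opening $5,273.24; interest $116.01 → $5,389.25; payment $1,077.85; balance $4,311.40
Installment 4: opening $4,311.40; interest $94.85 → $4,406.25; payment $891.00; balance $3,515.25
Installment 5: opening $3,515.25; interest $77.33 → $3,592.58; payment $891.00; balance $2,701.58
Installment 6: opening $2,701.58; interest $59.43 → $2,761.01; payment $891.00; balance $1,870.01
Installment 7: opening $1,870.01; interest $41.14 → $1,911.15; payment $891.00; balance $1,020.15
Installment 8: opening $1,020.15; interest $22.44 → $1,042.59; payment $891.00; balance $151.59
Installment 9: opening $151.59; interest $3.33 → $154.92; payment $154.92; balance $0.00

$154.92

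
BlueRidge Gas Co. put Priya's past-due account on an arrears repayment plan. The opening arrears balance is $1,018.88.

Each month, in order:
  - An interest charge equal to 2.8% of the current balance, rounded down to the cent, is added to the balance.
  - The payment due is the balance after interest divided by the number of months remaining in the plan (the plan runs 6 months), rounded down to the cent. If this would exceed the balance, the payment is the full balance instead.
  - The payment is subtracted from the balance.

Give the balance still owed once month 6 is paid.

$0.00

Month 1: opening $1,018.88; interest $28.52 → $1,047.40; payment $174.56; balance $872.84
Month 2: opening $872.84; interest $24.43 → $897.27; payment $179.45; balance $717.82
Month 3: opening $717.82; interest $20.09 → $737.91; payment $184.47; balance $553.44
Month 4: opening $553.44; interest $15.49 → $568.93; payment $189.64; balance $379.29
Month 5: opening $379.29; interest $10.62 → $389.91; payment $194.95; balance $194.96
Month 6: opening $194.96; interest $5.45 → $200.41; payment $200.41; balance $0.00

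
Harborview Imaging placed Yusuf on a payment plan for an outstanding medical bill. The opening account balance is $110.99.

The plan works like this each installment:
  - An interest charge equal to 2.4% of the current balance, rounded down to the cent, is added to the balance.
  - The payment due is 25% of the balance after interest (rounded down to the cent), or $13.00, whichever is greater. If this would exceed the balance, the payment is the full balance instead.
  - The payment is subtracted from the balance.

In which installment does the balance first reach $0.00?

8

# | Opening | Interest | Payment | End bal
1 | $110.99 | $2.66 | $28.41 | $85.24
2 | $85.24 | $2.04 | $21.82 | $65.46
3 | $65.46 | $1.57 | $16.75 | $50.28
4 | $50.28 | $1.20 | $13.00 | $38.48
5 | $38.48 | $0.92 | $13.00 | $26.40
6 | $26.40 | $0.63 | $13.00 | $14.03
7 | $14.03 | $0.33 | $13.00 | $1.36
8 | $1.36 | $0.03 | $1.39 | $0.00
Balance reaches $0.00 in installment 8.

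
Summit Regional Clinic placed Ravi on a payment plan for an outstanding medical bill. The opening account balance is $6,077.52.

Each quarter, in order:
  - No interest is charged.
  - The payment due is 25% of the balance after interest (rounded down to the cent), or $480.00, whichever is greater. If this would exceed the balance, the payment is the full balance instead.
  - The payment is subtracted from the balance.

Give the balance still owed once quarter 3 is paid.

# | Opening | Payment | End bal
1 | $6,077.52 | $1,519.38 | $4,558.14
2 | $4,558.14 | $1,139.53 | $3,418.61
3 | $3,418.61 | $854.65 | $2,563.96

$2,563.96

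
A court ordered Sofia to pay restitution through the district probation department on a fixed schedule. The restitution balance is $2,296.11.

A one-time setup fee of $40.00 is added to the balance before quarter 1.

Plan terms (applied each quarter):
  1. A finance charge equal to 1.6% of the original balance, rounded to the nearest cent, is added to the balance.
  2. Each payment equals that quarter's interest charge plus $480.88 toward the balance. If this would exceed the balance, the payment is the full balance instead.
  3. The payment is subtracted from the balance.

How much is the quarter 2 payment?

$517.62

Quarter 1: opening $2,336.11; interest $36.74 → $2,372.85; payment $517.62; balance $1,855.23
Quarter 2: opening $1,855.23; interest $36.74 → $1,891.97; payment $517.62; balance $1,374.35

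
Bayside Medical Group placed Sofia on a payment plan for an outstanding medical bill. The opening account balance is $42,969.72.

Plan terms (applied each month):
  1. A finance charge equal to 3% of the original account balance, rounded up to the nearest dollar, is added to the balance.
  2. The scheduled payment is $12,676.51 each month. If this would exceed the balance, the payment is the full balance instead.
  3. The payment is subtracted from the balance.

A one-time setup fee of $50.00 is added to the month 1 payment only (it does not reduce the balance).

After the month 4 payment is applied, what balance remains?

Month 1: opening $42,969.72; interest $1,290.00 → $44,259.72; payment $12,676.51 (+ $50.00 fee); balance $31,583.21
Month 2: opening $31,583.21; interest $1,290.00 → $32,873.21; payment $12,676.51; balance $20,196.70
Month 3: opening $20,196.70; interest $1,290.00 → $21,486.70; payment $12,676.51; balance $8,810.19
Month 4: opening $8,810.19; interest $1,290.00 → $10,100.19; payment $10,100.19; balance $0.00

$0.00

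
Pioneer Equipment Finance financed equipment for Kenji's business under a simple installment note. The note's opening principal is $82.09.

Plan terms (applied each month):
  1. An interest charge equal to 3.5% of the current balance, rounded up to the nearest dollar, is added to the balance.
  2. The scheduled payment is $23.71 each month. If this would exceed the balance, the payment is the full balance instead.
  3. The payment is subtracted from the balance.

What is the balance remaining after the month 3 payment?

$18.96

Month 1: opening $82.09; interest $3.00 → $85.09; payment $23.71; balance $61.38
Month 2: opening $61.38; interest $3.00 → $64.38; payment $23.71; balance $40.67
Month 3: opening $40.67; interest $2.00 → $42.67; payment $23.71; balance $18.96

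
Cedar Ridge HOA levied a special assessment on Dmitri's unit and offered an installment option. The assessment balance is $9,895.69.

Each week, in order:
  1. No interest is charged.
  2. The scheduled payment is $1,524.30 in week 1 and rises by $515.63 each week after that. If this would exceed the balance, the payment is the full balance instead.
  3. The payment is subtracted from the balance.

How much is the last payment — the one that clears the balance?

Week 1: $9,895.69 − $1,524.30 → $8,371.39
Week 2: $8,371.39 − $2,039.93 → $6,331.46
Week 3: $6,331.46 − $2,555.56 → $3,775.90
Week 4: $3,775.90 − $3,071.19 → $704.71
Week 5: $704.71 − $704.71 → $0.00

$704.71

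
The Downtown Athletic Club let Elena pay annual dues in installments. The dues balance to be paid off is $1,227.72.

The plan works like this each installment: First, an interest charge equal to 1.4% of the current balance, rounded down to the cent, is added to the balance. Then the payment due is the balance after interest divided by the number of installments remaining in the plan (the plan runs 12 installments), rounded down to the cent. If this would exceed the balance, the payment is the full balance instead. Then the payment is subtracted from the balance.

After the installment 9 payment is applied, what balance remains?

$347.85

# | Opening | Interest | Payment | End bal
1 | $1,227.72 | $17.18 | $103.74 | $1,141.16
2 | $1,141.16 | $15.97 | $105.19 | $1,051.94
3 | $1,051.94 | $14.72 | $106.66 | $960.00
4 | $960.00 | $13.44 | $108.16 | $865.28
5 | $865.28 | $12.11 | $109.67 | $767.72
6 | $767.72 | $10.74 | $111.20 | $667.26
7 | $667.26 | $9.34 | $112.76 | $563.84
8 | $563.84 | $7.89 | $114.34 | $457.39
9 | $457.39 | $6.40 | $115.94 | $347.85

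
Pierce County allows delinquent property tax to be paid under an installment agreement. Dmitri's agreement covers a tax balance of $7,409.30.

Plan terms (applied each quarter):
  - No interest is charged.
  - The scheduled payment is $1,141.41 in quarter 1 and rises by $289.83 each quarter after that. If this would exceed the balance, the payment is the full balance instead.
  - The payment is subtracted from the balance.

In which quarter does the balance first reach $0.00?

Quarter 1: opening $7,409.30; payment $1,141.41; balance $6,267.89
Quarter 2: opening $6,267.89; payment $1,431.24; balance $4,836.65
Quarter 3: opening $4,836.65; payment $1,721.07; balance $3,115.58
Quarter 4: opening $3,115.58; payment $2,010.90; balance $1,104.68
Quarter 5: opening $1,104.68; payment $1,104.68; balance $0.00
Balance reaches $0.00 in quarter 5.

5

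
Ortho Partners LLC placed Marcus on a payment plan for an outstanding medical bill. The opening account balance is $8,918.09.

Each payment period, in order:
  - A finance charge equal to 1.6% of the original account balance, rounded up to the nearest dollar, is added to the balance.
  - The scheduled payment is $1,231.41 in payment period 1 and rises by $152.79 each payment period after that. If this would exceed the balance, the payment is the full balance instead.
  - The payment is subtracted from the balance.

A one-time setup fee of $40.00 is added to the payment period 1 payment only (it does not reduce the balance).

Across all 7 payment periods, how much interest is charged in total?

$1,001.00

Payment period 1: $8,918.09 +$143.00 interest = $9,061.09; pay $1,231.41 (+ $40.00 fee) → $7,829.68
Payment period 2: $7,829.68 +$143.00 interest = $7,972.68; pay $1,384.20 → $6,588.48
Payment period 3: $6,588.48 +$143.00 interest = $6,731.48; pay $1,536.99 → $5,194.49
Payment period 4: $5,194.49 +$143.00 interest = $5,337.49; pay $1,689.78 → $3,647.71
Payment period 5: $3,647.71 +$143.00 interest = $3,790.71; pay $1,842.57 → $1,948.14
Payment period 6: $1,948.14 +$143.00 interest = $2,091.14; pay $1,995.36 → $95.78
Payment period 7: $95.78 +$143.00 interest = $238.78; pay $238.78 → $0.00
Total interest: $143.00 + $143.00 + $143.00 + $143.00 + $143.00 + $143.00 + $143.00 = $1,001.00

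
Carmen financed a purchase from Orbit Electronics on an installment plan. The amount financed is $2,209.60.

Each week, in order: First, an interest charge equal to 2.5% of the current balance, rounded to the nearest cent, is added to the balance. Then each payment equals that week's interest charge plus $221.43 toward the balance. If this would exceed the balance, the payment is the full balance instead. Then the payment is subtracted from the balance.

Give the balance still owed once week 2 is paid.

Week 1: $2,209.60 +$55.24 interest = $2,264.84; pay $276.67 → $1,988.17
Week 2: $1,988.17 +$49.70 interest = $2,037.87; pay $271.13 → $1,766.74

$1,766.74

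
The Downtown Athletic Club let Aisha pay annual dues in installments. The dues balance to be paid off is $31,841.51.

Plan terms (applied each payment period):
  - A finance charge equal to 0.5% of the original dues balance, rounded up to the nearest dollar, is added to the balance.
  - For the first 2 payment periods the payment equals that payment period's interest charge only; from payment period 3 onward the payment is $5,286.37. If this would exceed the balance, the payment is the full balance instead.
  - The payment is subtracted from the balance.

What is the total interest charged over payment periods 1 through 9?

$1,440.00

Payment period 1: $31,841.51 +$160.00 interest = $32,001.51; pay $160.00 → $31,841.51
Payment period 2: $31,841.51 +$160.00 interest = $32,001.51; pay $160.00 → $31,841.51
Payment period 3: $31,841.51 +$160.00 interest = $32,001.51; pay $5,286.37 → $26,715.14
Payment period 4: $26,715.14 +$160.00 interest = $26,875.14; pay $5,286.37 → $21,588.77
Payment period 5: $21,588.77 +$160.00 interest = $21,748.77; pay $5,286.37 → $16,462.40
Payment period 6: $16,462.40 +$160.00 interest = $16,622.40; pay $5,286.37 → $11,336.03
Payment period 7: $11,336.03 +$160.00 interest = $11,496.03; pay $5,286.37 → $6,209.66
Payment period 8: $6,209.66 +$160.00 interest = $6,369.66; pay $5,286.37 → $1,083.29
Payment period 9: $1,083.29 +$160.00 interest = $1,243.29; pay $1,243.29 → $0.00
Total interest: $160.00 + $160.00 + $160.00 + $160.00 + $160.00 + $160.00 + $160.00 + $160.00 + $160.00 = $1,440.00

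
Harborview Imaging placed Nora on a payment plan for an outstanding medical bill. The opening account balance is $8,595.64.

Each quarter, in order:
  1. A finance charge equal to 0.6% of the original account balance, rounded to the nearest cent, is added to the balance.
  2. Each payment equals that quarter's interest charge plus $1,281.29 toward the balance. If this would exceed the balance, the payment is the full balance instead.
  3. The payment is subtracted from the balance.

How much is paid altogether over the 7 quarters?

Quarter 1: opening $8,595.64; interest $51.57 → $8,647.21; payment $1,332.86; balance $7,314.35
Quarter 2: opening $7,314.35; interest $51.57 → $7,365.92; payment $1,332.86; balance $6,033.06
Quarter 3: opening $6,033.06; interest $51.57 → $6,084.63; payment $1,332.86; balance $4,751.77
Quarter 4: opening $4,751.77; interest $51.57 → $4,803.34; payment $1,332.86; balance $3,470.48
Quarter 5: opening $3,470.48; interest $51.57 → $3,522.05; payment $1,332.86; balance $2,189.19
Quarter 6: opening $2,189.19; interest $51.57 → $2,240.76; payment $1,332.86; balance $907.90
Quarter 7: opening $907.90; interest $51.57 → $959.47; payment $959.47; balance $0.00
Total paid: $8,956.63

$8,956.63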